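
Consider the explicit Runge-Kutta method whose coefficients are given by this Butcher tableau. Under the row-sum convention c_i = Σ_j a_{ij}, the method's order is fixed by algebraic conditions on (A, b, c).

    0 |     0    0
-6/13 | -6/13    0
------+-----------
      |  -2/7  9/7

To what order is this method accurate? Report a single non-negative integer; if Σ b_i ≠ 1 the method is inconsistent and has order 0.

b = (-2/7, 9/7)
c = (0, -6/13)
Σ b_i: (-2/7)·1 + 9/7·1 = 1 ✓
b·c: 9/7·(-6/13) = -54/91 ≠ 1/2 ⇒ order 1.

1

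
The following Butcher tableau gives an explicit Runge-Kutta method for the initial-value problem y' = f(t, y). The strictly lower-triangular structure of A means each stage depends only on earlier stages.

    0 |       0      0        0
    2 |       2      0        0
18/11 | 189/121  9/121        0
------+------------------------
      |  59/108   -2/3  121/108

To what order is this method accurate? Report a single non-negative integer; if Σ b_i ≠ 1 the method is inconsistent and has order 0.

3

b = (59/108, -2/3, 121/108)
c = (0, 2, 18/11)
Ac = (0, 0, 18/121)
Σ b_i: 59/108·1 + (-2/3)·1 + 121/108·1 = 1 ✓
b·c: (-2/3)·2 + 121/108·18/11 = 1/2 ✓
b·c²: (-2/3)·4 + 121/108·324/121 = 1/3 ✓
b·Ac: 121/108·18/121 = 1/6 ✓; 3 stages ⇒ order 3.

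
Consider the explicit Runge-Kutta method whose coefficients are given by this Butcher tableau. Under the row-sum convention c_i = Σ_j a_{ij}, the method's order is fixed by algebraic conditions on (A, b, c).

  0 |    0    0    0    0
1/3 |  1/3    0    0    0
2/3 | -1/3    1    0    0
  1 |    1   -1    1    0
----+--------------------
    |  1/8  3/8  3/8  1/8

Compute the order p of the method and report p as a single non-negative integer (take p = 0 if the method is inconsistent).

b = (1/8, 3/8, 3/8, 1/8)
c = (0, 1/3, 2/3, 1)
Ac = (0, 0, 1/3, 1/3)
Σ b_i: 1/8·1 + 3/8·1 + 3/8·1 + 1/8·1 = 1 ✓
b·c: 3/8·1/3 + 3/8·2/3 + 1/8·1 = 1/2 ✓
b·c²: 3/8·1/9 + 3/8·4/9 + 1/8·1 = 1/3 ✓
b·Ac: 3/8·1/3 + 1/8·1/3 = 1/6 ✓
b·c³: 3/8·1/27 + 3/8·8/27 + 1/8·1 = 1/4 ✓
b·(c∘Ac): 3/8·2/9 + 1/8·1/3 = 1/8 ✓
b·Ac²: 3/8·1/9 + 1/8·1/3 = 1/12 ✓
b·A²c: 1/8·1/3 = 1/24 ✓; 4 stages ⇒ order 4.

4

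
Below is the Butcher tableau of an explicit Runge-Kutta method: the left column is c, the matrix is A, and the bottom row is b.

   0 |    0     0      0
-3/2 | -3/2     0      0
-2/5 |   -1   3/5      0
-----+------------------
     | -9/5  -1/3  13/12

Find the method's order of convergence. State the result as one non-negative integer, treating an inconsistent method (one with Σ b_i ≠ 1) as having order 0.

b = (-9/5, -1/3, 13/12)
c = (0, -3/2, -2/5)
Ac = (0, 0, -9/10)
Σ b_i: (-9/5)·1 + (-1/3)·1 + 13/12·1 = -21/20 ≠ 1 ⇒ order 0.

0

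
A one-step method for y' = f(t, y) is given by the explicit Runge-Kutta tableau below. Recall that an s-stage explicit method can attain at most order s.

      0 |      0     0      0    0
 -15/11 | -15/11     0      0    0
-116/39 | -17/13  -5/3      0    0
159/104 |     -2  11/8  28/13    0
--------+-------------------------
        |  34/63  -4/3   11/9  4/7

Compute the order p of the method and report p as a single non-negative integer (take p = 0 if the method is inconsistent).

1

b = (34/63, -4/3, 11/9, 4/7)
c = (0, -15/11, -116/39, 159/104)
Ac = (0, 0, 25/11, -33589/4056)
Σ b_i: 34/63·1 + (-4/3)·1 + 11/9·1 + 4/7·1 = 1 ✓
b·c: (-4/3)·(-15/11) + 11/9·(-116/39) + 4/7·159/104 = -51001/54054 ≠ 1/2 ⇒ order 1.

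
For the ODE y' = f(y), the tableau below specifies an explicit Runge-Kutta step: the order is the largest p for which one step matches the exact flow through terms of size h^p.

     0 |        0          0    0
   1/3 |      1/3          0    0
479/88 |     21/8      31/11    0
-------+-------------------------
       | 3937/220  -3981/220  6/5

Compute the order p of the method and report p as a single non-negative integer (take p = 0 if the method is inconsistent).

b = (3937/220, -3981/220, 6/5)
c = (0, 1/3, 479/88)
Ac = (0, 0, 31/33)
Σ b_i: 3937/220·1 + (-3981/220)·1 + 6/5·1 = 1 ✓
b·c: (-3981/220)·1/3 + 6/5·479/88 = 1/2 ✓
b·c²: (-3981/220)·1/9 + 6/5·229441/7744 = 1948193/58080 ≠ 1/3 ⇒ order 2.
b·Ac: 6/5·31/33 = 62/55 ≠ 1/6

2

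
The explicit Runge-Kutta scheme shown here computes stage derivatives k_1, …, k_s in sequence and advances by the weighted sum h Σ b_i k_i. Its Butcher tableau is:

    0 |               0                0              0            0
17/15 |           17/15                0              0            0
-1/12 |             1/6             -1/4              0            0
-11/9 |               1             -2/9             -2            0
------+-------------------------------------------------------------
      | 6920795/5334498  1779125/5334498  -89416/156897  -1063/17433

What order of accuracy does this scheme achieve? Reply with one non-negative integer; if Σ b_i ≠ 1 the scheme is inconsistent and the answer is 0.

b = (6920795/5334498, 1779125/5334498, -89416/156897, -1063/17433)
c = (0, 17/15, -1/12, -11/9)
Ac = (0, 0, -17/60, -23/270)
Σ b_i: 6920795/5334498·1 + 1779125/5334498·1 + (-89416/156897)·1 + (-1063/17433)·1 = 1 ✓
b·c: 1779125/5334498·17/15 + (-89416/156897)·(-1/12) + (-1063/17433)·(-11/9) = 1/2 ✓
b·c²: 1779125/5334498·289/225 + (-89416/156897)·1/144 + (-1063/17433)·121/81 = 1/3 ✓
b·Ac: (-89416/156897)·(-17/60) + (-1063/17433)·(-23/270) = 1/6 ✓
b·c³: 1779125/5334498·4913/3375 + (-89416/156897)·(-1/1728) + (-1063/17433)·(-1331/729) = 60712399/101669256 ≠ 1/4 ⇒ order 3.
b·(c∘Ac): (-89416/156897)·17/720 + (-1063/17433)·253/2430 = -419483/21181095 ≠ 1/8
b·Ac²: (-89416/156897)·(-289/900) + (-1063/17433)·(-4849/16200) = 1263043/6275880 ≠ 1/12
b·A²c: (-1063/17433)·17/30 = -18071/522990 ≠ 1/24

3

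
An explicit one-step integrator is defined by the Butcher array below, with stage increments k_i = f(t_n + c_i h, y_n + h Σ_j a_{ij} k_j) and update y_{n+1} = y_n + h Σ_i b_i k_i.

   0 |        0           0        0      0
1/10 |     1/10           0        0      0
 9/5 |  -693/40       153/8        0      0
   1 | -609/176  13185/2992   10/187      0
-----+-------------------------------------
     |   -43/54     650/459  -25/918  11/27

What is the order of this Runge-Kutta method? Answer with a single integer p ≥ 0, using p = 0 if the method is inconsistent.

b = (-43/54, 650/459, -25/918, 11/27)
c = (0, 1/10, 9/5, 1)
Ac = (0, 0, 153/80, 189/352)
Σ b_i: (-43/54)·1 + 650/459·1 + (-25/918)·1 + 11/27·1 = 1 ✓
b·c: 650/459·1/10 + (-25/918)·9/5 + 11/27·1 = 1/2 ✓
b·c²: 650/459·1/100 + (-25/918)·81/25 + 11/27·1 = 1/3 ✓
b·Ac: (-25/918)·153/80 + 11/27·189/352 = 1/6 ✓
b·c³: 650/459·1/1000 + (-25/918)·729/125 + 11/27·1 = 1/4 ✓
b·(c∘Ac): (-25/918)·1377/400 + 11/27·189/352 = 1/8 ✓
b·Ac²: (-25/918)·153/800 + 11/27·153/704 = 1/12 ✓
b·A²c: 11/27·9/88 = 1/24 ✓; 4 stages ⇒ order 4.

4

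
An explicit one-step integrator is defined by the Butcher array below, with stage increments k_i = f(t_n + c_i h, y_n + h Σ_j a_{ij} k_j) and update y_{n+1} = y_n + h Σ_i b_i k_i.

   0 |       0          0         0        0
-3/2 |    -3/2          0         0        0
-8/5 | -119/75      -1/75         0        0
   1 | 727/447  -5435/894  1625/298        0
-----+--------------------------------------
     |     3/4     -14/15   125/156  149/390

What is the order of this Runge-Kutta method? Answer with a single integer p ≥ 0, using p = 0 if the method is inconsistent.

b = (3/4, -14/15, 125/156, 149/390)
c = (0, -3/2, -8/5, 1)
Ac = (0, 0, 1/50, 235/596)
Σ b_i: 3/4·1 + (-14/15)·1 + 125/156·1 + 149/390·1 = 1 ✓
b·c: (-14/15)·(-3/2) + 125/156·(-8/5) + 149/390·1 = 1/2 ✓
b·c²: (-14/15)·9/4 + 125/156·64/25 + 149/390·1 = 1/3 ✓
b·Ac: 125/156·1/50 + 149/390·235/596 = 1/6 ✓
b·c³: (-14/15)·(-27/8) + 125/156·(-512/125) + 149/390·1 = 1/4 ✓
b·(c∘Ac): 125/156·(-4/125) + 149/390·235/596 = 1/8 ✓
b·Ac²: 125/156·(-3/100) + 149/390·335/1192 = 1/12 ✓
b·A²c: 149/390·65/596 = 1/24 ✓; 4 stages ⇒ order 4.

4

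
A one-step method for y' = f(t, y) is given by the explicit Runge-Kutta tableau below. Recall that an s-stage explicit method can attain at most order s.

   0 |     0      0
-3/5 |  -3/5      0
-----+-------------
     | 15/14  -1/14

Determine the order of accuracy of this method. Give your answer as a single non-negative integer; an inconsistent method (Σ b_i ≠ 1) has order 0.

b = (15/14, -1/14)
c = (0, -3/5)
Σ b_i: 15/14·1 + (-1/14)·1 = 1 ✓
b·c: (-1/14)·(-3/5) = 3/70 ≠ 1/2 ⇒ order 1.

1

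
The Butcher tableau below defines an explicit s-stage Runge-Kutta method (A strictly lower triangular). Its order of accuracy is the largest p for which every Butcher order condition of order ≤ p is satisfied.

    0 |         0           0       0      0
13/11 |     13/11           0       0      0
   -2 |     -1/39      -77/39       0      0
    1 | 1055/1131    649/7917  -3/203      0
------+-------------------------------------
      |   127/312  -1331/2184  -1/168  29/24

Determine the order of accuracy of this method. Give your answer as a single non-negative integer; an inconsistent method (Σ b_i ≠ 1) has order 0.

b = (127/312, -1331/2184, -1/168, 29/24)
c = (0, 13/11, -2, 1)
Ac = (0, 0, -7/3, 11/87)
Σ b_i: 127/312·1 + (-1331/2184)·1 + (-1/168)·1 + 29/24·1 = 1 ✓
b·c: (-1331/2184)·13/11 + (-1/168)·(-2) + 29/24·1 = 1/2 ✓
b·c²: (-1331/2184)·169/121 + (-1/168)·4 + 29/24·1 = 1/3 ✓
b·Ac: (-1/168)·(-7/3) + 29/24·11/87 = 1/6 ✓
b·c³: (-1331/2184)·2197/1331 + (-1/168)·(-8) + 29/24·1 = 1/4 ✓
b·(c∘Ac): (-1/168)·14/3 + 29/24·11/87 = 1/8 ✓
b·Ac²: (-1/168)·(-91/33) + 29/24·53/957 = 1/12 ✓
b·A²c: 29/24·1/29 = 1/24 ✓; 4 stages ⇒ order 4.

4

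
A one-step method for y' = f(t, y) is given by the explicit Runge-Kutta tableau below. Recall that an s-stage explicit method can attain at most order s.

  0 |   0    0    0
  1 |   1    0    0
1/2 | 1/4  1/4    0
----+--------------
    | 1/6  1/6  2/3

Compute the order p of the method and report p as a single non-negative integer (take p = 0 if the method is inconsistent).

b = (1/6, 1/6, 2/3)
c = (0, 1, 1/2)
Ac = (0, 0, 1/4)
Σ b_i: 1/6·1 + 1/6·1 + 2/3·1 = 1 ✓
b·c: 1/6·1 + 2/3·1/2 = 1/2 ✓
b·c²: 1/6·1 + 2/3·1/4 = 1/3 ✓
b·Ac: 2/3·1/4 = 1/6 ✓; 3 stages ⇒ order 3.

3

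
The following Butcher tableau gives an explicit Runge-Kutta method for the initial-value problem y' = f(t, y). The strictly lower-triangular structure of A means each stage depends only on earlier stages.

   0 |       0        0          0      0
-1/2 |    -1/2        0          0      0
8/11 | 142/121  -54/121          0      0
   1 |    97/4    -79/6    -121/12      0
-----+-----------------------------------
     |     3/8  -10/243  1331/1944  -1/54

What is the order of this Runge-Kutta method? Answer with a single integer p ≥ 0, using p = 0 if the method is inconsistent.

b = (3/8, -10/243, 1331/1944, -1/54)
c = (0, -1/2, 8/11, 1)
Ac = (0, 0, 27/121, -3/4)
Σ b_i: 3/8·1 + (-10/243)·1 + 1331/1944·1 + (-1/54)·1 = 1 ✓
b·c: (-10/243)·(-1/2) + 1331/1944·8/11 + (-1/54)·1 = 1/2 ✓
b·c²: (-10/243)·1/4 + 1331/1944·64/121 + (-1/54)·1 = 1/3 ✓
b·Ac: 1331/1944·27/121 + (-1/54)·(-3/4) = 1/6 ✓
b·c³: (-10/243)·(-1/8) + 1331/1944·512/1331 + (-1/54)·1 = 1/4 ✓
b·(c∘Ac): 1331/1944·216/1331 + (-1/54)·(-3/4) = 1/8 ✓
b·Ac²: 1331/1944·(-27/242) + (-1/54)·(-69/8) = 1/12 ✓
b·A²c: (-1/54)·(-9/4) = 1/24 ✓; 4 stages ⇒ order 4.

4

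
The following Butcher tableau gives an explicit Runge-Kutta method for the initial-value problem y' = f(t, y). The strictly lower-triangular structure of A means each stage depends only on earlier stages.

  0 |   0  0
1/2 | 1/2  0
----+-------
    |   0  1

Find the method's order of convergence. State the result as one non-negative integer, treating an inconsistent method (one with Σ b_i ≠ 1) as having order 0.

2

b = (0, 1)
c = (0, 1/2)
Σ b_i: 1·1 = 1 ✓
b·c: 1·1/2 = 1/2 ✓; 2 stages ⇒ order 2.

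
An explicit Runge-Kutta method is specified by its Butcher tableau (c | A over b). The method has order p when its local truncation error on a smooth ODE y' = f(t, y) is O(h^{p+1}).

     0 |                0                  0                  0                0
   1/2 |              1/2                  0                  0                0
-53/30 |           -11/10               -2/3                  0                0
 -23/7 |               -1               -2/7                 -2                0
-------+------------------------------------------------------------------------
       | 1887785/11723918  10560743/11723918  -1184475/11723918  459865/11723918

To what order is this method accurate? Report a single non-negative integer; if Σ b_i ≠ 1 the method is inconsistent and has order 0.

b = (1887785/11723918, 10560743/11723918, -1184475/11723918, 459865/11723918)
c = (0, 1/2, -53/30, -23/7)
Ac = (0, 0, -1/3, 356/105)
Σ b_i: 1887785/11723918·1 + 10560743/11723918·1 + (-1184475/11723918)·1 + 459865/11723918·1 = 1 ✓
b·c: 10560743/11723918·1/2 + (-1184475/11723918)·(-53/30) + 459865/11723918·(-23/7) = 1/2 ✓
b·c²: 10560743/11723918·1/4 + (-1184475/11723918)·2809/900 + 459865/11723918·529/49 = 1/3 ✓
b·Ac: (-1184475/11723918)·(-1/3) + 459865/11723918·356/105 = 1/6 ✓
b·c³: 10560743/11723918·1/8 + (-1184475/11723918)·(-148877/27000) + 459865/11723918·(-12167/343) = -25144211/34839945 ≠ 1/4 ⇒ order 3.
b·(c∘Ac): (-1184475/11723918)·53/90 + 459865/11723918·(-8188/735) = -34922897/70343508 ≠ 1/8
b·Ac²: (-1184475/11723918)·(-1/6) + 459865/11723918·(-9944/1575) = -4595119/19908540 ≠ 1/12
b·A²c: 459865/11723918·2/3 = 459865/17585877 ≠ 1/24

3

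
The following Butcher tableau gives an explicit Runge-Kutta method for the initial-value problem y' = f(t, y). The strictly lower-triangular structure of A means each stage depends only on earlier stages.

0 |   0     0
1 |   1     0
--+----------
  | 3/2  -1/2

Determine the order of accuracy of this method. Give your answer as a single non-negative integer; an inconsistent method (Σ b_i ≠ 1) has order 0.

1

b = (3/2, -1/2)
c = (0, 1)
Σ b_i: 3/2·1 + (-1/2)·1 = 1 ✓
b·c: (-1/2)·1 = -1/2 ≠ 1/2 ⇒ order 1.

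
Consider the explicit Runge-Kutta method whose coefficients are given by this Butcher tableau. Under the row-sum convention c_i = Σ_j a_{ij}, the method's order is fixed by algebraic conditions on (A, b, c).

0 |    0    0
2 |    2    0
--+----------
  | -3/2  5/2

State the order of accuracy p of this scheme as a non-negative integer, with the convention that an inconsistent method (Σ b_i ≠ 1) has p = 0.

1

b = (-3/2, 5/2)
c = (0, 2)
Σ b_i: (-3/2)·1 + 5/2·1 = 1 ✓
b·c: 5/2·2 = 5 ≠ 1/2 ⇒ order 1.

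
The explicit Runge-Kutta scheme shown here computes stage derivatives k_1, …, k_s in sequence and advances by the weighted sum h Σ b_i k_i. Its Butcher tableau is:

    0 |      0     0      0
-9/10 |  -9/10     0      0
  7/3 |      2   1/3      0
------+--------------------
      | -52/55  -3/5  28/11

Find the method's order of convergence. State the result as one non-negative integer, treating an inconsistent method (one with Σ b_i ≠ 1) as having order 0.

1

b = (-52/55, -3/5, 28/11)
c = (0, -9/10, 7/3)
Ac = (0, 0, -3/10)
Σ b_i: (-52/55)·1 + (-3/5)·1 + 28/11·1 = 1 ✓
b·c: (-3/5)·(-9/10) + 28/11·7/3 = 10691/1650 ≠ 1/2 ⇒ order 1.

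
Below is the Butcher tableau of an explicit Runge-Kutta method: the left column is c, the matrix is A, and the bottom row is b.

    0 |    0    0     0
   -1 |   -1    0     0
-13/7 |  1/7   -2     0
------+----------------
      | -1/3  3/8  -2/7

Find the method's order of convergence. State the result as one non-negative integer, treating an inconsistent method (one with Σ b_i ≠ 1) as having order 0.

0

b = (-1/3, 3/8, -2/7)
c = (0, -1, -13/7)
Ac = (0, 0, 2)
Σ b_i: (-1/3)·1 + 3/8·1 + (-2/7)·1 = -41/168 ≠ 1 ⇒ order 0.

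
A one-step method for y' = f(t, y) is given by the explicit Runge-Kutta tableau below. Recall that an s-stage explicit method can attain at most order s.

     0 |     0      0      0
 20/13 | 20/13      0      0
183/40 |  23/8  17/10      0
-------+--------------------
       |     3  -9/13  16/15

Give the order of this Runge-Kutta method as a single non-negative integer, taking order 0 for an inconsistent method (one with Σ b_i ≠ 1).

b = (3, -9/13, 16/15)
c = (0, 20/13, 183/40)
Ac = (0, 0, 34/13)
Σ b_i: 3·1 + (-9/13)·1 + 16/15·1 = 658/195 ≠ 1 ⇒ order 0.

0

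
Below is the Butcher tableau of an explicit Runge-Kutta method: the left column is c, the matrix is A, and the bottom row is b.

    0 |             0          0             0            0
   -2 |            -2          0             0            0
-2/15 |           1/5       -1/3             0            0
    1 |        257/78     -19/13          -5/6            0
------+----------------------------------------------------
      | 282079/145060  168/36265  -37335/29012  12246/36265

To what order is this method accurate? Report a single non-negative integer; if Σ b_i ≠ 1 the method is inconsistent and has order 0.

3

b = (282079/145060, 168/36265, -37335/29012, 12246/36265)
c = (0, -2, -2/15, 1)
Ac = (0, 0, 2/3, 355/117)
Σ b_i: 282079/145060·1 + 168/36265·1 + (-37335/29012)·1 + 12246/36265·1 = 1 ✓
b·c: 168/36265·(-2) + (-37335/29012)·(-2/15) + 12246/36265·1 = 1/2 ✓
b·c²: 168/36265·4 + (-37335/29012)·4/225 + 12246/36265·1 = 1/3 ✓
b·Ac: (-37335/29012)·2/3 + 12246/36265·355/117 = 1/6 ✓
b·c³: 168/36265·(-8) + (-37335/29012)·(-8/3375) + 12246/36265·1 = 495568/1631925 ≠ 1/4 ⇒ order 3.
b·(c∘Ac): (-37335/29012)·(-4/45) + 12246/36265·355/117 = 8261/7253 ≠ 1/8
b·Ac²: (-37335/29012)·(-4/3) + 12246/36265·(-10286/1755) = -429679/1631925 ≠ 1/12
b·A²c: 12246/36265·(-5/9) = -4082/21759 ≠ 1/24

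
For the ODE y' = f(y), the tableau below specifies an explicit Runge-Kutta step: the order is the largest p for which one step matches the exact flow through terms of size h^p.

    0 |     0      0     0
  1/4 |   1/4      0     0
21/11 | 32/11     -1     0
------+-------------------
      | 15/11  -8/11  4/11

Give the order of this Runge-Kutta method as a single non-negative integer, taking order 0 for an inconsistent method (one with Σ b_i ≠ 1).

1

b = (15/11, -8/11, 4/11)
c = (0, 1/4, 21/11)
Ac = (0, 0, -1/4)
Σ b_i: 15/11·1 + (-8/11)·1 + 4/11·1 = 1 ✓
b·c: (-8/11)·1/4 + 4/11·21/11 = 62/121 ≠ 1/2 ⇒ order 1.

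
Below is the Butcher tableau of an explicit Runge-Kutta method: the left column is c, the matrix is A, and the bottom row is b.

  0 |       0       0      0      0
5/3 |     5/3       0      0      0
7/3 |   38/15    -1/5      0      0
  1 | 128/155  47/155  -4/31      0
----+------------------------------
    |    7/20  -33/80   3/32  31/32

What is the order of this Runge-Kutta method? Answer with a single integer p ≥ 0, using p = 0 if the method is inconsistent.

b = (7/20, -33/80, 3/32, 31/32)
c = (0, 5/3, 7/3, 1)
Ac = (0, 0, -1/3, 19/93)
Σ b_i: 7/20·1 + (-33/80)·1 + 3/32·1 + 31/32·1 = 1 ✓
b·c: (-33/80)·5/3 + 3/32·7/3 + 31/32·1 = 1/2 ✓
b·c²: (-33/80)·25/9 + 3/32·49/9 + 31/32·1 = 1/3 ✓
b·Ac: 3/32·(-1/3) + 31/32·19/93 = 1/6 ✓
b·c³: (-33/80)·125/27 + 3/32·343/27 + 31/32·1 = 1/4 ✓
b·(c∘Ac): 3/32·(-7/9) + 31/32·19/93 = 1/8 ✓
b·Ac²: 3/32·(-5/9) + 31/32·13/93 = 1/12 ✓
b·A²c: 31/32·4/93 = 1/24 ✓; 4 stages ⇒ order 4.

4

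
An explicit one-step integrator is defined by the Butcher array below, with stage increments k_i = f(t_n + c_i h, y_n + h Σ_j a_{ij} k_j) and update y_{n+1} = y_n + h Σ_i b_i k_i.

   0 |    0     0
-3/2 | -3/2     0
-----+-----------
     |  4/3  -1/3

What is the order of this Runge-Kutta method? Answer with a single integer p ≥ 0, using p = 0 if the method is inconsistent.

b = (4/3, -1/3)
c = (0, -3/2)
Σ b_i: 4/3·1 + (-1/3)·1 = 1 ✓
b·c: (-1/3)·(-3/2) = 1/2 ✓; 2 stages ⇒ order 2.

2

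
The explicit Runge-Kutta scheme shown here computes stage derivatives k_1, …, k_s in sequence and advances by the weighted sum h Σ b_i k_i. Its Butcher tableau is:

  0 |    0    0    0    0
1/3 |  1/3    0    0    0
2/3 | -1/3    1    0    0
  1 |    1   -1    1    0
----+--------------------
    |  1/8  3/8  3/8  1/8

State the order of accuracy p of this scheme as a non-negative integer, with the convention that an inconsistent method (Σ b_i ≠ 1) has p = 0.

4

b = (1/8, 3/8, 3/8, 1/8)
c = (0, 1/3, 2/3, 1)
Ac = (0, 0, 1/3, 1/3)
Σ b_i: 1/8·1 + 3/8·1 + 3/8·1 + 1/8·1 = 1 ✓
b·c: 3/8·1/3 + 3/8·2/3 + 1/8·1 = 1/2 ✓
b·c²: 3/8·1/9 + 3/8·4/9 + 1/8·1 = 1/3 ✓
b·Ac: 3/8·1/3 + 1/8·1/3 = 1/6 ✓
b·c³: 3/8·1/27 + 3/8·8/27 + 1/8·1 = 1/4 ✓
b·(c∘Ac): 3/8·2/9 + 1/8·1/3 = 1/8 ✓
b·Ac²: 3/8·1/9 + 1/8·1/3 = 1/12 ✓
b·A²c: 1/8·1/3 = 1/24 ✓; 4 stages ⇒ order 4.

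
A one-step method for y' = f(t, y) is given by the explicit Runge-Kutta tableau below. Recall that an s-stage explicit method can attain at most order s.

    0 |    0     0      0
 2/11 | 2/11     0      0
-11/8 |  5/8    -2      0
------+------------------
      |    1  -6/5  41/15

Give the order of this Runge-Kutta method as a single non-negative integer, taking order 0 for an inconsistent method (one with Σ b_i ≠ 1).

0

b = (1, -6/5, 41/15)
c = (0, 2/11, -11/8)
Ac = (0, 0, -4/11)
Σ b_i: 1·1 + (-6/5)·1 + 41/15·1 = 38/15 ≠ 1 ⇒ order 0.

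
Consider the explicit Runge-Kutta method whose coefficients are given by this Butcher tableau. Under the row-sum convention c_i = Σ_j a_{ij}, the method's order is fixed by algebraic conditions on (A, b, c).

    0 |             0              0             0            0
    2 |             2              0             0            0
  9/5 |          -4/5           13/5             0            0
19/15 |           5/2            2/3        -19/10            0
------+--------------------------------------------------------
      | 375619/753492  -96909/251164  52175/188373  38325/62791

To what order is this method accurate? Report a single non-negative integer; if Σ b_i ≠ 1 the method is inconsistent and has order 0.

3

b = (375619/753492, -96909/251164, 52175/188373, 38325/62791)
c = (0, 2, 9/5, 19/15)
Ac = (0, 0, 26/5, -313/150)
Σ b_i: 375619/753492·1 + (-96909/251164)·1 + 52175/188373·1 + 38325/62791·1 = 1 ✓
b·c: (-96909/251164)·2 + 52175/188373·9/5 + 38325/62791·19/15 = 1/2 ✓
b·c²: (-96909/251164)·4 + 52175/188373·81/25 + 38325/62791·361/225 = 1/3 ✓
b·Ac: 52175/188373·26/5 + 38325/62791·(-313/150) = 1/6 ✓
b·c³: (-96909/251164)·8 + 52175/188373·729/125 + 38325/62791·6859/3375 = -652592/2825595 ≠ 1/4 ⇒ order 3.
b·(c∘Ac): 52175/188373·234/25 + 38325/62791·(-5947/2250) = 1844663/1883730 ≠ 1/8
b·Ac²: 52175/188373·52/5 + 38325/62791·(-2617/750) = 1414339/1883730 ≠ 1/12
b·A²c: 38325/62791·(-247/25) = -378651/62791 ≠ 1/24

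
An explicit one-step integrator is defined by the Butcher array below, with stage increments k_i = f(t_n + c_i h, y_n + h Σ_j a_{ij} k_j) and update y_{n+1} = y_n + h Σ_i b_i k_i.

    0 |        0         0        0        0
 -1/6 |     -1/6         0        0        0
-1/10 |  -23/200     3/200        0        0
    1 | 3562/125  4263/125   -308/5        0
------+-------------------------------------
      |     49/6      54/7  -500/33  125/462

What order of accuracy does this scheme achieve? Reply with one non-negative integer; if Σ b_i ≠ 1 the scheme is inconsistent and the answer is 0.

4

b = (49/6, 54/7, -500/33, 125/462)
c = (0, -1/6, -1/10, 1)
Ac = (0, 0, -1/400, 119/250)
Σ b_i: 49/6·1 + 54/7·1 + (-500/33)·1 + 125/462·1 = 1 ✓
b·c: 54/7·(-1/6) + (-500/33)·(-1/10) + 125/462·1 = 1/2 ✓
b·c²: 54/7·1/36 + (-500/33)·1/100 + 125/462·1 = 1/3 ✓
b·Ac: (-500/33)·(-1/400) + 125/462·119/250 = 1/6 ✓
b·c³: 54/7·(-1/216) + (-500/33)·(-1/1000) + 125/462·1 = 1/4 ✓
b·(c∘Ac): (-500/33)·1/4000 + 125/462·119/250 = 1/8 ✓
b·Ac²: (-500/33)·1/2400 + 125/462·497/1500 = 1/12 ✓
b·A²c: 125/462·77/500 = 1/24 ✓; 4 stages ⇒ order 4.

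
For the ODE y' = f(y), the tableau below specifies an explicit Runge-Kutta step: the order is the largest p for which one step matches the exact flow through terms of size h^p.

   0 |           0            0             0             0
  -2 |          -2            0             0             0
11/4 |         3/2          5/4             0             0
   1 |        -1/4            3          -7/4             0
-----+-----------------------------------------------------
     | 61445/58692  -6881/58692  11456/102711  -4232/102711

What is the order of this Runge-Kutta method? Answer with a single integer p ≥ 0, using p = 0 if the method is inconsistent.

3

b = (61445/58692, -6881/58692, 11456/102711, -4232/102711)
c = (0, -2, 11/4, 1)
Ac = (0, 0, -5/2, -173/16)
Σ b_i: 61445/58692·1 + (-6881/58692)·1 + 11456/102711·1 + (-4232/102711)·1 = 1 ✓
b·c: (-6881/58692)·(-2) + 11456/102711·11/4 + (-4232/102711)·1 = 1/2 ✓
b·c²: (-6881/58692)·4 + 11456/102711·121/16 + (-4232/102711)·1 = 1/3 ✓
b·Ac: 11456/102711·(-5/2) + (-4232/102711)·(-173/16) = 1/6 ✓
b·c³: (-6881/58692)·(-8) + 11456/102711·1331/64 + (-4232/102711)·1 = 15731/4891 ≠ 1/4 ⇒ order 3.
b·(c∘Ac): 11456/102711·(-55/8) + (-4232/102711)·(-173/16) = -3143/9782 ≠ 1/8
b·Ac²: 11456/102711·5 + (-4232/102711)·(-79/64) = 23811/39128 ≠ 1/12
b·A²c: (-4232/102711)·35/8 = -2645/14673 ≠ 1/24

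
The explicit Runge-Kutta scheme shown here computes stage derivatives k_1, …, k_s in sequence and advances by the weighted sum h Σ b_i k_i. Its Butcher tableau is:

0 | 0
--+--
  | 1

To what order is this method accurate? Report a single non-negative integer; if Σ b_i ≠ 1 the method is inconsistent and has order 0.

b = (1)
c = (0)
Σ b_i: 1·1 = 1 ✓; 1 stage ⇒ order 1.

1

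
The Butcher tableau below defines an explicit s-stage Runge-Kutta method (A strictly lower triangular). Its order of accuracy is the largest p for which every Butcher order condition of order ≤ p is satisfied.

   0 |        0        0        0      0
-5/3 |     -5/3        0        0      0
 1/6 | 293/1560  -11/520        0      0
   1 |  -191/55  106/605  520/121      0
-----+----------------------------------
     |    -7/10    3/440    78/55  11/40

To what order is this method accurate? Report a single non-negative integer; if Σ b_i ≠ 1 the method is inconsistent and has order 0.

b = (-7/10, 3/440, 78/55, 11/40)
c = (0, -5/3, 1/6, 1)
Ac = (0, 0, 11/312, 14/33)
Σ b_i: (-7/10)·1 + 3/440·1 + 78/55·1 + 11/40·1 = 1 ✓
b·c: 3/440·(-5/3) + 78/55·1/6 + 11/40·1 = 1/2 ✓
b·c²: 3/440·25/9 + 78/55·1/36 + 11/40·1 = 1/3 ✓
b·Ac: 78/55·11/312 + 11/40·14/33 = 1/6 ✓
b·c³: 3/440·(-125/27) + 78/55·1/216 + 11/40·1 = 1/4 ✓
b·(c∘Ac): 78/55·11/1872 + 11/40·14/33 = 1/8 ✓
b·Ac²: 78/55·(-55/936) + 11/40·20/33 = 1/12 ✓
b·A²c: 11/40·5/33 = 1/24 ✓; 4 stages ⇒ order 4.

4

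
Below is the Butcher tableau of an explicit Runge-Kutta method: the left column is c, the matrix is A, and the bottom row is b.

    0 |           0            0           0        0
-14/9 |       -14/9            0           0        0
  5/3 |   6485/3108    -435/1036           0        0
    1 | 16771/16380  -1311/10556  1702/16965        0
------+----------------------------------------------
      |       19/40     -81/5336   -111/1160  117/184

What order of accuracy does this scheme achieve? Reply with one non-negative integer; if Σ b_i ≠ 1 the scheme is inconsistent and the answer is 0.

b = (19/40, -81/5336, -111/1160, 117/184)
c = (0, -14/9, 5/3, 1)
Ac = (0, 0, 145/222, 253/702)
Σ b_i: 19/40·1 + (-81/5336)·1 + (-111/1160)·1 + 117/184·1 = 1 ✓
b·c: (-81/5336)·(-14/9) + (-111/1160)·5/3 + 117/184·1 = 1/2 ✓
b·c²: (-81/5336)·196/81 + (-111/1160)·25/9 + 117/184·1 = 1/3 ✓
b·Ac: (-111/1160)·145/222 + 117/184·253/702 = 1/6 ✓
b·c³: (-81/5336)·(-2744/729) + (-111/1160)·125/27 + 117/184·1 = 1/4 ✓
b·(c∘Ac): (-111/1160)·725/666 + 117/184·253/702 = 1/8 ✓
b·Ac²: (-111/1160)·(-1015/999) + 117/184·(-23/1053) = 1/12 ✓
b·A²c: 117/184·23/351 = 1/24 ✓; 4 stages ⇒ order 4.

4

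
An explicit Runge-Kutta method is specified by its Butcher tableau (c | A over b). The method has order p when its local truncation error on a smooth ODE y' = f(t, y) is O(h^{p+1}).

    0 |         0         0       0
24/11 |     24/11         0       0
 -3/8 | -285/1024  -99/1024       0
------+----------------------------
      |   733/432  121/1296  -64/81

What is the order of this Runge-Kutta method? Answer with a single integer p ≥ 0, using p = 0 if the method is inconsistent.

b = (733/432, 121/1296, -64/81)
c = (0, 24/11, -3/8)
Ac = (0, 0, -27/128)
Σ b_i: 733/432·1 + 121/1296·1 + (-64/81)·1 = 1 ✓
b·c: 121/1296·24/11 + (-64/81)·(-3/8) = 1/2 ✓
b·c²: 121/1296·576/121 + (-64/81)·9/64 = 1/3 ✓
b·Ac: (-64/81)·(-27/128) = 1/6 ✓; 3 stages ⇒ order 3.

3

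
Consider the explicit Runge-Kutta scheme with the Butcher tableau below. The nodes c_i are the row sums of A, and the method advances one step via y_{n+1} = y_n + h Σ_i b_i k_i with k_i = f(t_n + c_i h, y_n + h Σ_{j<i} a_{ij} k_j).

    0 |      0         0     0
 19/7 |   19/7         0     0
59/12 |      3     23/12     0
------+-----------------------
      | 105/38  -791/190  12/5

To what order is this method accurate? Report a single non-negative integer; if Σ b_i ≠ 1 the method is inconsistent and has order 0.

b = (105/38, -791/190, 12/5)
c = (0, 19/7, 59/12)
Ac = (0, 0, 437/84)
Σ b_i: 105/38·1 + (-791/190)·1 + 12/5·1 = 1 ✓
b·c: (-791/190)·19/7 + 12/5·59/12 = 1/2 ✓
b·c²: (-791/190)·361/49 + 12/5·3481/144 = 2297/84 ≠ 1/3 ⇒ order 2.
b·Ac: 12/5·437/84 = 437/35 ≠ 1/6

2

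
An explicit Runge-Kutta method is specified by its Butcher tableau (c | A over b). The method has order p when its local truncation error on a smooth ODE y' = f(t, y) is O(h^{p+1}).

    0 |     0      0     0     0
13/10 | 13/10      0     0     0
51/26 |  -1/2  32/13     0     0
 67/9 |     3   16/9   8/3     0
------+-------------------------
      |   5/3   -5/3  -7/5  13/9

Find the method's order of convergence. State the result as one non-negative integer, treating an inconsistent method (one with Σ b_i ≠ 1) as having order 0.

b = (5/3, -5/3, -7/5, 13/9)
c = (0, 13/10, 51/26, 67/9)
Ac = (0, 0, 16/5, 4412/585)
Σ b_i: 5/3·1 + (-5/3)·1 + (-7/5)·1 + 13/9·1 = 2/45 ≠ 1 ⇒ order 0.

0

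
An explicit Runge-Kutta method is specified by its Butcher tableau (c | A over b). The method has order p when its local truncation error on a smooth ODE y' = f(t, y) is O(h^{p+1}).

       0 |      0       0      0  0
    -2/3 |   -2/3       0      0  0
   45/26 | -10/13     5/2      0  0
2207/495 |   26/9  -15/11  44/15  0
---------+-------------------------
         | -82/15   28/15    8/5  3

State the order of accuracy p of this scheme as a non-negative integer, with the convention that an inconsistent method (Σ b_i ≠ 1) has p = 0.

1

b = (-82/15, 28/15, 8/5, 3)
c = (0, -2/3, 45/26, 2207/495)
Ac = (0, 0, -5/3, 856/143)
Σ b_i: (-82/15)·1 + 28/15·1 + 8/5·1 + 3·1 = 1 ✓
b·c: 28/15·(-2/3) + 8/5·45/26 + 3·2207/495 = 19177/1287 ≠ 1/2 ⇒ order 1.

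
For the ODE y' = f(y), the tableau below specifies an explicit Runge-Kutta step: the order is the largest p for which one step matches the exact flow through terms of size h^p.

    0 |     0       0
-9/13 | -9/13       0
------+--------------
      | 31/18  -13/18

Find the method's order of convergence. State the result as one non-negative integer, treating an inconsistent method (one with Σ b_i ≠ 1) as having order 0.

2

b = (31/18, -13/18)
c = (0, -9/13)
Σ b_i: 31/18·1 + (-13/18)·1 = 1 ✓
b·c: (-13/18)·(-9/13) = 1/2 ✓; 2 stages ⇒ order 2.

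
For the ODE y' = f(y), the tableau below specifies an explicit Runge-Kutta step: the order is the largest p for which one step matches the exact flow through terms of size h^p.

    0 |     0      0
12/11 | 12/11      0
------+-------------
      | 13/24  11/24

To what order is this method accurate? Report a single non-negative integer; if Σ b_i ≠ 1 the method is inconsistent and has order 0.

2

b = (13/24, 11/24)
c = (0, 12/11)
Σ b_i: 13/24·1 + 11/24·1 = 1 ✓
b·c: 11/24·12/11 = 1/2 ✓; 2 stages ⇒ order 2.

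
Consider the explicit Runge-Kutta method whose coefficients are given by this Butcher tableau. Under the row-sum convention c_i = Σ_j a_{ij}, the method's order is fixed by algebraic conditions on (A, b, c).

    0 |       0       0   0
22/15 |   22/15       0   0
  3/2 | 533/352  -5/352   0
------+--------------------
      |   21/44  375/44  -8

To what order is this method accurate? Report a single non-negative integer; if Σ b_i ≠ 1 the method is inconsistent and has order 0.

b = (21/44, 375/44, -8)
c = (0, 22/15, 3/2)
Ac = (0, 0, -1/48)
Σ b_i: 21/44·1 + 375/44·1 + (-8)·1 = 1 ✓
b·c: 375/44·22/15 + (-8)·3/2 = 1/2 ✓
b·c²: 375/44·484/225 + (-8)·9/4 = 1/3 ✓
b·Ac: (-8)·(-1/48) = 1/6 ✓; 3 stages ⇒ order 3.

3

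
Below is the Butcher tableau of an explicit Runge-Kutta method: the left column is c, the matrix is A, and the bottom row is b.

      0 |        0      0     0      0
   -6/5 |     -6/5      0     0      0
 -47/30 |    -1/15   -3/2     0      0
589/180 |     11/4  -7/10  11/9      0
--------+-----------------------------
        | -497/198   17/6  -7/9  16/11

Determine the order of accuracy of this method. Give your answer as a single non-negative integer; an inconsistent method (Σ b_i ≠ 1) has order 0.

1

b = (-497/198, 17/6, -7/9, 16/11)
c = (0, -6/5, -47/30, 589/180)
Ac = (0, 0, 9/5, -1451/1350)
Σ b_i: (-497/198)·1 + 17/6·1 + (-7/9)·1 + 16/11·1 = 1 ✓
b·c: 17/6·(-6/5) + (-7/9)·(-47/30) + 16/11·589/180 = 7657/2970 ≠ 1/2 ⇒ order 1.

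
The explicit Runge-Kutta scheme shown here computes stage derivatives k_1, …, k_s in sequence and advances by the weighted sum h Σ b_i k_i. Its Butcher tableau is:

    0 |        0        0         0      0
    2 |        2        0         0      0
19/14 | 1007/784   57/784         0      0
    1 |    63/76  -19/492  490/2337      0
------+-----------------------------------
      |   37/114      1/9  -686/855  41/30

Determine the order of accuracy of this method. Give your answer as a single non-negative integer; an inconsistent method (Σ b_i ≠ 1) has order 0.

4

b = (37/114, 1/9, -686/855, 41/30)
c = (0, 2, 19/14, 1)
Ac = (0, 0, 57/392, 17/82)
Σ b_i: 37/114·1 + 1/9·1 + (-686/855)·1 + 41/30·1 = 1 ✓
b·c: 1/9·2 + (-686/855)·19/14 + 41/30·1 = 1/2 ✓
b·c²: 1/9·4 + (-686/855)·361/196 + 41/30·1 = 1/3 ✓
b·Ac: (-686/855)·57/392 + 41/30·17/82 = 1/6 ✓
b·c³: 1/9·8 + (-686/855)·6859/2744 + 41/30·1 = 1/4 ✓
b·(c∘Ac): (-686/855)·1083/5488 + 41/30·17/82 = 1/8 ✓
b·Ac²: (-686/855)·57/196 + 41/30·19/82 = 1/12 ✓
b·A²c: 41/30·5/164 = 1/24 ✓; 4 stages ⇒ order 4.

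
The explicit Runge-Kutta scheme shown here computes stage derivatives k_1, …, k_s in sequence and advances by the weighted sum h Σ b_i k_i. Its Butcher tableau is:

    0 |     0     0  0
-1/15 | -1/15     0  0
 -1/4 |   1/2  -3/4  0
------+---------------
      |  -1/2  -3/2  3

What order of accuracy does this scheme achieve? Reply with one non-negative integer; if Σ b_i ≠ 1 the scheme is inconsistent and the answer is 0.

b = (-1/2, -3/2, 3)
c = (0, -1/15, -1/4)
Ac = (0, 0, 1/20)
Σ b_i: (-1/2)·1 + (-3/2)·1 + 3·1 = 1 ✓
b·c: (-3/2)·(-1/15) + 3·(-1/4) = -13/20 ≠ 1/2 ⇒ order 1.

1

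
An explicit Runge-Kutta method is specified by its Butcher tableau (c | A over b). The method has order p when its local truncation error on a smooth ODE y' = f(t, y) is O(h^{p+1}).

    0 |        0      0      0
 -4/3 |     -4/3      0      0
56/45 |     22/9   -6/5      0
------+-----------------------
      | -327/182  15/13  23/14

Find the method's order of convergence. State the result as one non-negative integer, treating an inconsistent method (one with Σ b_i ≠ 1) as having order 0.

b = (-327/182, 15/13, 23/14)
c = (0, -4/3, 56/45)
Ac = (0, 0, 8/5)
Σ b_i: (-327/182)·1 + 15/13·1 + 23/14·1 = 1 ✓
b·c: 15/13·(-4/3) + 23/14·56/45 = 296/585 ≠ 1/2 ⇒ order 1.

1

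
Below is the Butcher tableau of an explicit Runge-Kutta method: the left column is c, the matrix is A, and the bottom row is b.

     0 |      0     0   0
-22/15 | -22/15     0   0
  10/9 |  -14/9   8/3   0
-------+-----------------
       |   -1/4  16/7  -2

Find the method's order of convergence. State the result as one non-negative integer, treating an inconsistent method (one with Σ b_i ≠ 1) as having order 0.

b = (-1/4, 16/7, -2)
c = (0, -22/15, 10/9)
Ac = (0, 0, -176/45)
Σ b_i: (-1/4)·1 + 16/7·1 + (-2)·1 = 1/28 ≠ 1 ⇒ order 0.

0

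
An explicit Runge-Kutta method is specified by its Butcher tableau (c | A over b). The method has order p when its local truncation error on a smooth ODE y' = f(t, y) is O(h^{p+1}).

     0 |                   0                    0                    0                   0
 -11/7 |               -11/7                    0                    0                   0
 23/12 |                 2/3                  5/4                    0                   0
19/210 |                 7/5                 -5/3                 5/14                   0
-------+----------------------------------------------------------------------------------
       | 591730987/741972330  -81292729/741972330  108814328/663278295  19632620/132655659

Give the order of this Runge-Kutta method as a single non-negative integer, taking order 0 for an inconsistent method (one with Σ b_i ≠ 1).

3

b = (591730987/741972330, -81292729/741972330, 108814328/663278295, 19632620/132655659)
c = (0, -11/7, 23/12, 19/210)
Ac = (0, 0, -55/28, 185/56)
Σ b_i: 591730987/741972330·1 + (-81292729/741972330)·1 + 108814328/663278295·1 + 19632620/132655659·1 = 1 ✓
b·c: (-81292729/741972330)·(-11/7) + 108814328/663278295·23/12 + 19632620/132655659·19/210 = 1/2 ✓
b·c²: (-81292729/741972330)·121/49 + 108814328/663278295·529/144 + 19632620/132655659·361/44100 = 1/3 ✓
b·Ac: 108814328/663278295·(-55/28) + 19632620/132655659·185/56 = 1/6 ✓
b·c³: (-81292729/741972330)·(-1331/343) + 108814328/663278295·12167/1728 + 19632620/132655659·6859/9261000 = 940218388327/594926904600 ≠ 1/4 ⇒ order 3.
b·(c∘Ac): 108814328/663278295·(-1265/336) + 19632620/132655659·703/2352 = -12033121/20985076 ≠ 1/8
b·Ac²: 108814328/663278295·605/196 + 19632620/132655659·(-39565/14112) = 6115207687/66858452136 ≠ 1/12
b·A²c: 19632620/132655659·(-275/392) = -192820375/1857179226 ≠ 1/24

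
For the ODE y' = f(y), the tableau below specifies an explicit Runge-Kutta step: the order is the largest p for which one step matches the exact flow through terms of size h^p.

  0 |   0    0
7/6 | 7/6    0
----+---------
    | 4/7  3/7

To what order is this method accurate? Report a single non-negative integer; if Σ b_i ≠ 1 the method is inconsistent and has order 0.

2

b = (4/7, 3/7)
c = (0, 7/6)
Σ b_i: 4/7·1 + 3/7·1 = 1 ✓
b·c: 3/7·7/6 = 1/2 ✓; 2 stages ⇒ order 2.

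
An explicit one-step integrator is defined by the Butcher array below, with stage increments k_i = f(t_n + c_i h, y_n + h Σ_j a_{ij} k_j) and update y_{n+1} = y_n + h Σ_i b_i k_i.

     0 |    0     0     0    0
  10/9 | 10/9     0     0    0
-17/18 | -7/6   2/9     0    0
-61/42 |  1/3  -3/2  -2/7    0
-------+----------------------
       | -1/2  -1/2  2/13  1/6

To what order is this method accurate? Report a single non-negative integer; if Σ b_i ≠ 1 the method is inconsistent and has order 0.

b = (-1/2, -1/2, 2/13, 1/6)
c = (0, 10/9, -17/18, -61/42)
Ac = (0, 0, 20/81, -88/63)
Σ b_i: (-1/2)·1 + (-1/2)·1 + 2/13·1 + 1/6·1 = -53/78 ≠ 1 ⇒ order 0.

0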